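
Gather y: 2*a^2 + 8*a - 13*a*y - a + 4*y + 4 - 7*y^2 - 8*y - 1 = 2*a^2 + 7*a - 7*y^2 + y*(-13*a - 4) + 3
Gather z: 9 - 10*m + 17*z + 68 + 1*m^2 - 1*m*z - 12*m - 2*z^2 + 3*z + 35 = m^2 - 22*m - 2*z^2 + z*(20 - m) + 112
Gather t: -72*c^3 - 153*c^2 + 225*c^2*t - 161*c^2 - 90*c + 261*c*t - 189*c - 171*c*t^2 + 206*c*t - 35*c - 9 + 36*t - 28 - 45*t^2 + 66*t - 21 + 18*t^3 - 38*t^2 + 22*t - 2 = -72*c^3 - 314*c^2 - 314*c + 18*t^3 + t^2*(-171*c - 83) + t*(225*c^2 + 467*c + 124) - 60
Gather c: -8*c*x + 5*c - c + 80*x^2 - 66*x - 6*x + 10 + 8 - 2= c*(4 - 8*x) + 80*x^2 - 72*x + 16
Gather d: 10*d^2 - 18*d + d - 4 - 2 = 10*d^2 - 17*d - 6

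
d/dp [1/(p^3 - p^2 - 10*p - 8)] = (-3*p^2 + 2*p + 10)/(-p^3 + p^2 + 10*p + 8)^2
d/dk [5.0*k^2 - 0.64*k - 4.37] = 10.0*k - 0.64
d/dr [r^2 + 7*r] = 2*r + 7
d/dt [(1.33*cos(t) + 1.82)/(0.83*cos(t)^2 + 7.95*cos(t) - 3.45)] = (1.1039*cos(t)^2 + 3.0212*cos(t) + 19.0575)*sin(t)/(0.6889*cos(t)^4 + 13.197*cos(t)^3 + 57.4755*cos(t)^2 - 54.855*cos(t) + 11.9025)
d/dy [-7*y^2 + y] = 1 - 14*y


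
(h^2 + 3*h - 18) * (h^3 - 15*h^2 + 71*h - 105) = h^5 - 12*h^4 + 8*h^3 + 378*h^2 - 1593*h + 1890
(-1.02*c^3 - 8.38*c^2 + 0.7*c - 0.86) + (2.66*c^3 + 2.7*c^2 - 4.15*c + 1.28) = 1.64*c^3 - 5.68*c^2 - 3.45*c + 0.42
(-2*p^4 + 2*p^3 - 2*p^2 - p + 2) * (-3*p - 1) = 6*p^5 - 4*p^4 + 4*p^3 + 5*p^2 - 5*p - 2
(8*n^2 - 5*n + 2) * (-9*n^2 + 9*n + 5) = -72*n^4 + 117*n^3 - 23*n^2 - 7*n + 10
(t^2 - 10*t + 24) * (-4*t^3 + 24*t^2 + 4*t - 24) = -4*t^5 + 64*t^4 - 332*t^3 + 512*t^2 + 336*t - 576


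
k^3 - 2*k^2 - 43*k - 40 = (k - 8)*(k + 1)*(k + 5)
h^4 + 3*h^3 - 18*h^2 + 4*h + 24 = (h - 2)^2*(h + 1)*(h + 6)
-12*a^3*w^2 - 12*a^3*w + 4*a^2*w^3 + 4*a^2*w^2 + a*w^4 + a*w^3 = w*(-2*a + w)*(6*a + w)*(a*w + a)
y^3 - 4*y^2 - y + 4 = (y - 4)*(y - 1)*(y + 1)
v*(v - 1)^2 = v^3 - 2*v^2 + v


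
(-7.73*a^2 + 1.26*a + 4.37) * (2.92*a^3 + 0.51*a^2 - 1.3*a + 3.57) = -22.5716*a^5 - 0.263100000000001*a^4 + 23.452*a^3 - 27.0054*a^2 - 1.1828*a + 15.6009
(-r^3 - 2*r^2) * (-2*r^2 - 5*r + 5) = 2*r^5 + 9*r^4 + 5*r^3 - 10*r^2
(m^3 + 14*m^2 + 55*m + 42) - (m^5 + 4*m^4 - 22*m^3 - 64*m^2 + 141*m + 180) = -m^5 - 4*m^4 + 23*m^3 + 78*m^2 - 86*m - 138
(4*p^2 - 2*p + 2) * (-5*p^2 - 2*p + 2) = -20*p^4 + 2*p^3 + 2*p^2 - 8*p + 4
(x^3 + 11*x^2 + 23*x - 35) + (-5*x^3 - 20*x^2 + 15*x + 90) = -4*x^3 - 9*x^2 + 38*x + 55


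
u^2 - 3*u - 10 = (u - 5)*(u + 2)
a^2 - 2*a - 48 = (a - 8)*(a + 6)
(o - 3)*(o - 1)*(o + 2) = o^3 - 2*o^2 - 5*o + 6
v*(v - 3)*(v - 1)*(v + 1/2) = v^4 - 7*v^3/2 + v^2 + 3*v/2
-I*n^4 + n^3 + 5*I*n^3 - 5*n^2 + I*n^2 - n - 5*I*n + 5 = (n - 5)*(n + 1)*(n + I)*(-I*n + I)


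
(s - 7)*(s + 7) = s^2 - 49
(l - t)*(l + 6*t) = l^2 + 5*l*t - 6*t^2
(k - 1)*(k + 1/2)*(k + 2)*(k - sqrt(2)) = k^4 - sqrt(2)*k^3 + 3*k^3/2 - 3*sqrt(2)*k^2/2 - 3*k^2/2 - k + 3*sqrt(2)*k/2 + sqrt(2)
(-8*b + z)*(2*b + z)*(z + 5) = -16*b^2*z - 80*b^2 - 6*b*z^2 - 30*b*z + z^3 + 5*z^2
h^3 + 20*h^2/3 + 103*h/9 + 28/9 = (h + 1/3)*(h + 7/3)*(h + 4)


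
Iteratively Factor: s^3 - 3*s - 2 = (s + 1)*(s^2 - s - 2) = (s - 2)*(s + 1)*(s + 1)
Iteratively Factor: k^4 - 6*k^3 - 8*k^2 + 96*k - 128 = (k + 4)*(k^3 - 10*k^2 + 32*k - 32) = (k - 4)*(k + 4)*(k^2 - 6*k + 8) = (k - 4)^2*(k + 4)*(k - 2)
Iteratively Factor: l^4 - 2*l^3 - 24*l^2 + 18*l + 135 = (l + 3)*(l^3 - 5*l^2 - 9*l + 45) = (l - 5)*(l + 3)*(l^2 - 9) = (l - 5)*(l - 3)*(l + 3)*(l + 3)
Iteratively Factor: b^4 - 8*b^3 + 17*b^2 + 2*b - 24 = (b + 1)*(b^3 - 9*b^2 + 26*b - 24) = (b - 2)*(b + 1)*(b^2 - 7*b + 12) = (b - 3)*(b - 2)*(b + 1)*(b - 4)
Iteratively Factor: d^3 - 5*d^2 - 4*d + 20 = (d - 2)*(d^2 - 3*d - 10) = (d - 2)*(d + 2)*(d - 5)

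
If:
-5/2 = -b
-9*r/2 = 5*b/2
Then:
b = 5/2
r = -25/18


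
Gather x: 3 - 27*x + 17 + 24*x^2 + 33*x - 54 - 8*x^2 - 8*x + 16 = 16*x^2 - 2*x - 18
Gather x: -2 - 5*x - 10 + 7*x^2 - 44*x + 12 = 7*x^2 - 49*x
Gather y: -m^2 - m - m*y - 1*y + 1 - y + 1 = -m^2 - m + y*(-m - 2) + 2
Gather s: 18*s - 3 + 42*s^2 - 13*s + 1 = 42*s^2 + 5*s - 2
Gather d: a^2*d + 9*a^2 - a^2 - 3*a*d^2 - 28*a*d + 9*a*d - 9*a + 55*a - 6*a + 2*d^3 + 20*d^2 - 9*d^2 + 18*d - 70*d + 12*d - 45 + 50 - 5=8*a^2 + 40*a + 2*d^3 + d^2*(11 - 3*a) + d*(a^2 - 19*a - 40)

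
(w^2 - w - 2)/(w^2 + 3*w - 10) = (w + 1)/(w + 5)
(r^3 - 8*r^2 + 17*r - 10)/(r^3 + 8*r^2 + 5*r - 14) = (r^2 - 7*r + 10)/(r^2 + 9*r + 14)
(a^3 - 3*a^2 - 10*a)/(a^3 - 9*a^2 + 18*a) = (a^2 - 3*a - 10)/(a^2 - 9*a + 18)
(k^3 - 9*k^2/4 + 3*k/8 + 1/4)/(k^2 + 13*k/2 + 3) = (8*k^3 - 18*k^2 + 3*k + 2)/(4*(2*k^2 + 13*k + 6))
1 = 1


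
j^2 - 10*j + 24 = (j - 6)*(j - 4)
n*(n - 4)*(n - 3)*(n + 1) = n^4 - 6*n^3 + 5*n^2 + 12*n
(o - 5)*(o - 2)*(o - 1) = o^3 - 8*o^2 + 17*o - 10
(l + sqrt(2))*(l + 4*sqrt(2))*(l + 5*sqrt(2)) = l^3 + 10*sqrt(2)*l^2 + 58*l + 40*sqrt(2)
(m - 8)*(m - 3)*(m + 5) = m^3 - 6*m^2 - 31*m + 120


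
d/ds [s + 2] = 1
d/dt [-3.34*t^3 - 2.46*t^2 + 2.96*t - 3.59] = -10.02*t^2 - 4.92*t + 2.96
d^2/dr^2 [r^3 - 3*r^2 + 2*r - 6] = 6*r - 6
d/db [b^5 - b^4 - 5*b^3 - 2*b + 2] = 5*b^4 - 4*b^3 - 15*b^2 - 2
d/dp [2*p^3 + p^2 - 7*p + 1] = 6*p^2 + 2*p - 7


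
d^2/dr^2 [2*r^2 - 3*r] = 4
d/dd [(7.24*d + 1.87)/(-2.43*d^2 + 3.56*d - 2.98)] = (17.5932*d^2 + 9.0882*d - 28.2324)/(5.9049*d^4 - 17.3016*d^3 + 27.1564*d^2 - 21.2176*d + 8.8804)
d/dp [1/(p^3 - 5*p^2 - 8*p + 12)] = (-3*p^2 + 10*p + 8)/(p^3 - 5*p^2 - 8*p + 12)^2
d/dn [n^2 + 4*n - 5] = 2*n + 4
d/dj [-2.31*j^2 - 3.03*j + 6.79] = -4.62*j - 3.03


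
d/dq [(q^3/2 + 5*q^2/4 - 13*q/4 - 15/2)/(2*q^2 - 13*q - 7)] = (4*q^4 - 52*q^3 - 81*q^2 + 50*q - 299)/(4*(4*q^4 - 52*q^3 + 141*q^2 + 182*q + 49))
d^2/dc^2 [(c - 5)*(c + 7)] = 2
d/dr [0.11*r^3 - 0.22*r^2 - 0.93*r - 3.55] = 0.33*r^2 - 0.44*r - 0.93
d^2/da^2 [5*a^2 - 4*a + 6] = 10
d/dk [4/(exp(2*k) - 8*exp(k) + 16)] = 8*(4 - exp(k))*exp(k)/(exp(2*k) - 8*exp(k) + 16)^2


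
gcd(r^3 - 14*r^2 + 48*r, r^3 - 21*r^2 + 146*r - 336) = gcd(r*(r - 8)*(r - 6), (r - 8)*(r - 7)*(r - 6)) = r^2 - 14*r + 48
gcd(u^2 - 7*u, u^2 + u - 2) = 1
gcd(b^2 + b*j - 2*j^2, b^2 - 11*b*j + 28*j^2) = 1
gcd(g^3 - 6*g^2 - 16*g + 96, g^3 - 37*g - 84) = g + 4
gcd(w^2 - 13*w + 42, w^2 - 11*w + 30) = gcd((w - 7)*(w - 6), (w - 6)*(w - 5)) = w - 6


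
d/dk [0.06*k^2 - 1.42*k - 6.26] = 0.12*k - 1.42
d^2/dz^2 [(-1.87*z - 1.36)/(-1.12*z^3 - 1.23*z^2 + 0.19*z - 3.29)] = (14.074368*z^5 + 35.92848*z^4 + 36.430694*z^3 - 72.078096*z^2 - 77.378934*z - 8.570958)/(1.404928*z^9 + 4.628736*z^8 + 4.368336*z^7 + 12.671331*z^6 + 26.452767*z^5 + 10.86486*z^4 + 31.748879*z^3 + 40.297236*z^2 - 6.169737*z + 35.611289)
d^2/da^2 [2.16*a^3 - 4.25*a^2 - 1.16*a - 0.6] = 12.96*a - 8.5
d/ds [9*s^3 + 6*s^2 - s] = 27*s^2 + 12*s - 1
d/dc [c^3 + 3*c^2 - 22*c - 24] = 3*c^2 + 6*c - 22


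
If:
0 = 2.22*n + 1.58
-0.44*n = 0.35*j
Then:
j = 0.89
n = -0.71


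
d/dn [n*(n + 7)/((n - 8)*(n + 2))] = (-13*n^2 - 32*n - 112)/(n^4 - 12*n^3 + 4*n^2 + 192*n + 256)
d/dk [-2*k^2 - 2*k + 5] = -4*k - 2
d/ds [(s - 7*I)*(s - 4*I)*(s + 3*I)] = 3*s^2 - 16*I*s + 5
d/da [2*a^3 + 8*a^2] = 2*a*(3*a + 8)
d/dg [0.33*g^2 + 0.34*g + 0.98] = 0.66*g + 0.34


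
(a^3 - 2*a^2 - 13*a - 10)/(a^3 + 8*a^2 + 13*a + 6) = (a^2 - 3*a - 10)/(a^2 + 7*a + 6)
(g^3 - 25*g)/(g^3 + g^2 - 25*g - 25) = g/(g + 1)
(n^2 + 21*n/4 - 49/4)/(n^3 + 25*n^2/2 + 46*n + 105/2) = (4*n - 7)/(2*(2*n^2 + 11*n + 15))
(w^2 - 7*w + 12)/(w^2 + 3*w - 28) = (w - 3)/(w + 7)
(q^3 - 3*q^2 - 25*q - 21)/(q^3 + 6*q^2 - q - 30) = (q^2 - 6*q - 7)/(q^2 + 3*q - 10)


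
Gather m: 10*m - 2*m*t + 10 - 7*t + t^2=m*(10 - 2*t) + t^2 - 7*t + 10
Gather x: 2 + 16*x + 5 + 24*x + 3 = 40*x + 10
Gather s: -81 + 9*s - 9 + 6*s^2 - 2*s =6*s^2 + 7*s - 90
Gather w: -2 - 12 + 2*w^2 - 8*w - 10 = 2*w^2 - 8*w - 24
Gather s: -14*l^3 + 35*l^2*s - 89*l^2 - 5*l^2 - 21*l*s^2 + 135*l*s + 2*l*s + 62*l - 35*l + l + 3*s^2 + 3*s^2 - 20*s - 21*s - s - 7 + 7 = -14*l^3 - 94*l^2 + 28*l + s^2*(6 - 21*l) + s*(35*l^2 + 137*l - 42)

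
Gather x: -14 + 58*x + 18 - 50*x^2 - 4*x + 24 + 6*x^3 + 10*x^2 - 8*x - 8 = 6*x^3 - 40*x^2 + 46*x + 20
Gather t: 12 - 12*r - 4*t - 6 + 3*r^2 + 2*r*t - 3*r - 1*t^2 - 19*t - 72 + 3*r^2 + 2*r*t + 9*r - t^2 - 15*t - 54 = 6*r^2 - 6*r - 2*t^2 + t*(4*r - 38) - 120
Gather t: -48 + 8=-40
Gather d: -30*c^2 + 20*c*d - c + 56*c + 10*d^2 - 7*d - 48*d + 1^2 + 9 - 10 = -30*c^2 + 55*c + 10*d^2 + d*(20*c - 55)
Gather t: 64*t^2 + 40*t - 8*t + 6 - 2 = 64*t^2 + 32*t + 4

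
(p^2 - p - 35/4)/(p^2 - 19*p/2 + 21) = (p + 5/2)/(p - 6)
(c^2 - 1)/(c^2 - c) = (c + 1)/c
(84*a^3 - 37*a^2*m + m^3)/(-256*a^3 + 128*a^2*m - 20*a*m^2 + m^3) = (-21*a^2 + 4*a*m + m^2)/(64*a^2 - 16*a*m + m^2)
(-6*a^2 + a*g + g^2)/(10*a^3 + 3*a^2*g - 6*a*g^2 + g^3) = (-3*a - g)/(5*a^2 + 4*a*g - g^2)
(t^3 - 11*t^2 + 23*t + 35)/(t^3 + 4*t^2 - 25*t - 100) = (t^2 - 6*t - 7)/(t^2 + 9*t + 20)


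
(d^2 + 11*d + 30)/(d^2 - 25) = (d + 6)/(d - 5)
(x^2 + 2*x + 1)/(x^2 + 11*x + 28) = (x^2 + 2*x + 1)/(x^2 + 11*x + 28)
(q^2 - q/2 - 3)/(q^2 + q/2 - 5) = (2*q + 3)/(2*q + 5)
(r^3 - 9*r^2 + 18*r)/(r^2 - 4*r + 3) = r*(r - 6)/(r - 1)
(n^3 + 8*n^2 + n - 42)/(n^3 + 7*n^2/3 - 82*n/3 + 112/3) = 3*(n + 3)/(3*n - 8)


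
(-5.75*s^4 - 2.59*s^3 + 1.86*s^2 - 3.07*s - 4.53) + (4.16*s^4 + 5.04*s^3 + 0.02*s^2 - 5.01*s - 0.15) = -1.59*s^4 + 2.45*s^3 + 1.88*s^2 - 8.08*s - 4.68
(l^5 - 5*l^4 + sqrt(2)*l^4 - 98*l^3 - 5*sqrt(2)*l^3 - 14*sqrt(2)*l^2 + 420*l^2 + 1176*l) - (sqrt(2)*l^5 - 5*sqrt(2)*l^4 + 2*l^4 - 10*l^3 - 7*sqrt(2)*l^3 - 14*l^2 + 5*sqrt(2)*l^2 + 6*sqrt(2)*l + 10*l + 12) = -sqrt(2)*l^5 + l^5 - 7*l^4 + 6*sqrt(2)*l^4 - 88*l^3 + 2*sqrt(2)*l^3 - 19*sqrt(2)*l^2 + 434*l^2 - 6*sqrt(2)*l + 1166*l - 12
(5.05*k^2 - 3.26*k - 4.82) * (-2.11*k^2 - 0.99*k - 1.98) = -10.6555*k^4 + 1.8791*k^3 + 3.3986*k^2 + 11.2266*k + 9.5436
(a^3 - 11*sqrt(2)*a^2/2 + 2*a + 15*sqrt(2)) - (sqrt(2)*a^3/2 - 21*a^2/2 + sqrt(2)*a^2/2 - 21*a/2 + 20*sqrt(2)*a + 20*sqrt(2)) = -sqrt(2)*a^3/2 + a^3 - 6*sqrt(2)*a^2 + 21*a^2/2 - 20*sqrt(2)*a + 25*a/2 - 5*sqrt(2)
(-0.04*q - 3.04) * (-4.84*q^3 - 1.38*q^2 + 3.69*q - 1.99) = 0.1936*q^4 + 14.7688*q^3 + 4.0476*q^2 - 11.138*q + 6.0496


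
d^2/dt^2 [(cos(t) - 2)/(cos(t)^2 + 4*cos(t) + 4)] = (-43*cos(t)/4 + 8*cos(2*t) - cos(3*t)/4 - 12)/(cos(t) + 2)^4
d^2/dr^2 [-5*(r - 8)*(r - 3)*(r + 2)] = 90 - 30*r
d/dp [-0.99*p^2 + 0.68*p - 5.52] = 0.68 - 1.98*p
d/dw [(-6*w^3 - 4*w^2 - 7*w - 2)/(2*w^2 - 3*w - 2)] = 2*(-6*w^4 + 18*w^3 + 31*w^2 + 12*w + 4)/(4*w^4 - 12*w^3 + w^2 + 12*w + 4)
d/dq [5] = 0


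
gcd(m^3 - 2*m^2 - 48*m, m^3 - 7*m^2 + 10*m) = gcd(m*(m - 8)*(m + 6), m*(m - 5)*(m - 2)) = m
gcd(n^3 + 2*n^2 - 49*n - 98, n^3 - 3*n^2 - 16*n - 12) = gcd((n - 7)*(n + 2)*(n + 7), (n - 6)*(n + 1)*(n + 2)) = n + 2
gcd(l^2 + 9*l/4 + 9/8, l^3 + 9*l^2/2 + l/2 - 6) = l + 3/2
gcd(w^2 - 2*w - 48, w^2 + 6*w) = w + 6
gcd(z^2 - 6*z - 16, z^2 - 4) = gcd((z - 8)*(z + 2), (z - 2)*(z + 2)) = z + 2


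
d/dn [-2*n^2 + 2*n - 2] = 2 - 4*n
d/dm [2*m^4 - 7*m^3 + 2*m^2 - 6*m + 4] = 8*m^3 - 21*m^2 + 4*m - 6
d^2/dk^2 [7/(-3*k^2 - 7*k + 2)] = 14*(9*k^2 + 21*k - (6*k + 7)^2 - 6)/(3*k^2 + 7*k - 2)^3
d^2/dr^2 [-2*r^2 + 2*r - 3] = -4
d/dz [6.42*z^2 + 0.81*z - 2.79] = 12.84*z + 0.81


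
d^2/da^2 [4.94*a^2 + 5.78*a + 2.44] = 9.88000000000000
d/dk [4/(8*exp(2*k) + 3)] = -64*exp(2*k)/(8*exp(2*k) + 3)^2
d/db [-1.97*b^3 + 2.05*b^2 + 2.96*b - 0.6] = -5.91*b^2 + 4.1*b + 2.96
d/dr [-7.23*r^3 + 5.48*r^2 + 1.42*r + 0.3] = -21.69*r^2 + 10.96*r + 1.42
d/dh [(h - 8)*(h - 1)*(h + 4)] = 3*h^2 - 10*h - 28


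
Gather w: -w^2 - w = -w^2 - w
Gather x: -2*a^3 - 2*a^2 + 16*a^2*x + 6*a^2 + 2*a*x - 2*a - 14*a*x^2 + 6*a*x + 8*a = -2*a^3 + 4*a^2 - 14*a*x^2 + 6*a + x*(16*a^2 + 8*a)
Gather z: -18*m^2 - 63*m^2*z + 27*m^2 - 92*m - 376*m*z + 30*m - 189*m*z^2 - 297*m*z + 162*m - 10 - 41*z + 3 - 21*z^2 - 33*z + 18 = 9*m^2 + 100*m + z^2*(-189*m - 21) + z*(-63*m^2 - 673*m - 74) + 11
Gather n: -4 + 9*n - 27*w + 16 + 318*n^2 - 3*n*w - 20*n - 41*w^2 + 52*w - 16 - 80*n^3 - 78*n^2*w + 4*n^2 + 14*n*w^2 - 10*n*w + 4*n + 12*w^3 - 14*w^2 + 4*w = -80*n^3 + n^2*(322 - 78*w) + n*(14*w^2 - 13*w - 7) + 12*w^3 - 55*w^2 + 29*w - 4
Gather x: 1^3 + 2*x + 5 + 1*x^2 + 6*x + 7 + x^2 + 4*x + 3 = 2*x^2 + 12*x + 16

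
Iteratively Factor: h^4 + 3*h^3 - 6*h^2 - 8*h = (h)*(h^3 + 3*h^2 - 6*h - 8) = h*(h + 1)*(h^2 + 2*h - 8) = h*(h - 2)*(h + 1)*(h + 4)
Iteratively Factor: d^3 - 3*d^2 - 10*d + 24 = (d - 2)*(d^2 - d - 12) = (d - 4)*(d - 2)*(d + 3)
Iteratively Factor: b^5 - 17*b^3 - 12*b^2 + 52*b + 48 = (b - 2)*(b^4 + 2*b^3 - 13*b^2 - 38*b - 24) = (b - 4)*(b - 2)*(b^3 + 6*b^2 + 11*b + 6) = (b - 4)*(b - 2)*(b + 2)*(b^2 + 4*b + 3) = (b - 4)*(b - 2)*(b + 1)*(b + 2)*(b + 3)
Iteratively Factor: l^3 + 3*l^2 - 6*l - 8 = (l - 2)*(l^2 + 5*l + 4) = (l - 2)*(l + 1)*(l + 4)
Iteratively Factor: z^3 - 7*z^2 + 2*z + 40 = (z + 2)*(z^2 - 9*z + 20) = (z - 4)*(z + 2)*(z - 5)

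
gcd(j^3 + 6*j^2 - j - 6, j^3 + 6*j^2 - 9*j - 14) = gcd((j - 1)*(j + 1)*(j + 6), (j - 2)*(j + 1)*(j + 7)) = j + 1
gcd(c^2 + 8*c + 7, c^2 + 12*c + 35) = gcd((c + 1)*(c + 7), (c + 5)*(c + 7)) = c + 7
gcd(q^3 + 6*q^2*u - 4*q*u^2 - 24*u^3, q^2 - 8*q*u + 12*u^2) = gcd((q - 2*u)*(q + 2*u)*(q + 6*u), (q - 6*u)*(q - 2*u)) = q - 2*u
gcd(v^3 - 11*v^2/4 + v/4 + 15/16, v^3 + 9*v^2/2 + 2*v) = v + 1/2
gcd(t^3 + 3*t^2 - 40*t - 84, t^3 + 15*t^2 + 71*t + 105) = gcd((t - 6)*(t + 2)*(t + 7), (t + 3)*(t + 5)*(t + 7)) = t + 7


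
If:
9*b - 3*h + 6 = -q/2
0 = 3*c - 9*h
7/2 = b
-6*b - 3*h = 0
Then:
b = 7/2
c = -21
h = -7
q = -117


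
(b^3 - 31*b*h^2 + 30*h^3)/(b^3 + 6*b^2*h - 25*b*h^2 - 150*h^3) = (b - h)/(b + 5*h)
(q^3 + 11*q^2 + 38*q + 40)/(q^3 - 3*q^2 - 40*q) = (q^2 + 6*q + 8)/(q*(q - 8))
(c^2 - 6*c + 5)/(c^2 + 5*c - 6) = (c - 5)/(c + 6)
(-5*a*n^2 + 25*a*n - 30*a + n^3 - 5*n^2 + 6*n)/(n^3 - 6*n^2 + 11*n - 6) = (-5*a + n)/(n - 1)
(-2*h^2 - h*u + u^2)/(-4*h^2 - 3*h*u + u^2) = (-2*h + u)/(-4*h + u)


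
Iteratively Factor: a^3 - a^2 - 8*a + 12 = (a + 3)*(a^2 - 4*a + 4) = (a - 2)*(a + 3)*(a - 2)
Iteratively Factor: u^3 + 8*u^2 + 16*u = (u)*(u^2 + 8*u + 16) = u*(u + 4)*(u + 4)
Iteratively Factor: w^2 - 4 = (w + 2)*(w - 2)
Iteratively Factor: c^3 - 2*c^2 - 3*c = (c + 1)*(c^2 - 3*c) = (c - 3)*(c + 1)*(c)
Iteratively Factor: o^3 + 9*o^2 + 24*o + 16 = (o + 4)*(o^2 + 5*o + 4) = (o + 4)^2*(o + 1)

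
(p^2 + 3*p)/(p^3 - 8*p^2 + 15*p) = (p + 3)/(p^2 - 8*p + 15)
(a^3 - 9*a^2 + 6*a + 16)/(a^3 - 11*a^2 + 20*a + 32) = (a - 2)/(a - 4)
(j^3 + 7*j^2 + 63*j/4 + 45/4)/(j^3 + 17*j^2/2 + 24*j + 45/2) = (j + 3/2)/(j + 3)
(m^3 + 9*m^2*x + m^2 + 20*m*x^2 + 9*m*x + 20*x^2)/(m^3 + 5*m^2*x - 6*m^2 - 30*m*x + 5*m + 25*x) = (m^2 + 4*m*x + m + 4*x)/(m^2 - 6*m + 5)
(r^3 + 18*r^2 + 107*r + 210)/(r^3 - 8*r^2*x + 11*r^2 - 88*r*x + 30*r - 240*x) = (-r - 7)/(-r + 8*x)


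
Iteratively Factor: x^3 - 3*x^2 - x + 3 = (x + 1)*(x^2 - 4*x + 3) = (x - 3)*(x + 1)*(x - 1)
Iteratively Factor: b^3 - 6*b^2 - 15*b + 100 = (b - 5)*(b^2 - b - 20) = (b - 5)*(b + 4)*(b - 5)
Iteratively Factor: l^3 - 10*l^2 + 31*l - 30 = (l - 2)*(l^2 - 8*l + 15) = (l - 5)*(l - 2)*(l - 3)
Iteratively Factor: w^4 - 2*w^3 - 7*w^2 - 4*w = (w)*(w^3 - 2*w^2 - 7*w - 4) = w*(w + 1)*(w^2 - 3*w - 4) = w*(w - 4)*(w + 1)*(w + 1)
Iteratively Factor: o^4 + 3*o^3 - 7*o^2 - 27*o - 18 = (o + 1)*(o^3 + 2*o^2 - 9*o - 18) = (o - 3)*(o + 1)*(o^2 + 5*o + 6) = (o - 3)*(o + 1)*(o + 3)*(o + 2)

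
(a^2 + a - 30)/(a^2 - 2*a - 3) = (-a^2 - a + 30)/(-a^2 + 2*a + 3)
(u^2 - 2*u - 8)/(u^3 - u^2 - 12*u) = (u + 2)/(u*(u + 3))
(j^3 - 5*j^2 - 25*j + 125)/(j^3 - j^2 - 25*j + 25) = (j - 5)/(j - 1)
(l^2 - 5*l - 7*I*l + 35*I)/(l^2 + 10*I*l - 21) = (l^2 - 5*l - 7*I*l + 35*I)/(l^2 + 10*I*l - 21)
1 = 1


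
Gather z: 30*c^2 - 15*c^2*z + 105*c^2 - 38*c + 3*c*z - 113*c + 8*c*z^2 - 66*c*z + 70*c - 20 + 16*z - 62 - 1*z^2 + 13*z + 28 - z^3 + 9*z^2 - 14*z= 135*c^2 - 81*c - z^3 + z^2*(8*c + 8) + z*(-15*c^2 - 63*c + 15) - 54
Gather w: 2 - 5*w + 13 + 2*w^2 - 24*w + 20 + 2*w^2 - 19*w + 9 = 4*w^2 - 48*w + 44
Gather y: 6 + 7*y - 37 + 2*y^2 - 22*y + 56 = 2*y^2 - 15*y + 25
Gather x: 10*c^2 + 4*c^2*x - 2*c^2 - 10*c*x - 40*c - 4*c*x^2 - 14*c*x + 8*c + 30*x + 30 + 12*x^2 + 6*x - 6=8*c^2 - 32*c + x^2*(12 - 4*c) + x*(4*c^2 - 24*c + 36) + 24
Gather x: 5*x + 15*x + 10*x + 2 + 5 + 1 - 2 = 30*x + 6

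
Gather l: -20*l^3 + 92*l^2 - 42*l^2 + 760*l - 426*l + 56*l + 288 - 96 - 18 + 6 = -20*l^3 + 50*l^2 + 390*l + 180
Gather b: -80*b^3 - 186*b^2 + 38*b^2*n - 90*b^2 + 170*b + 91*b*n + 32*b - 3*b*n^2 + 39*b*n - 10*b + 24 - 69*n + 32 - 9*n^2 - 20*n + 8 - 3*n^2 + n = -80*b^3 + b^2*(38*n - 276) + b*(-3*n^2 + 130*n + 192) - 12*n^2 - 88*n + 64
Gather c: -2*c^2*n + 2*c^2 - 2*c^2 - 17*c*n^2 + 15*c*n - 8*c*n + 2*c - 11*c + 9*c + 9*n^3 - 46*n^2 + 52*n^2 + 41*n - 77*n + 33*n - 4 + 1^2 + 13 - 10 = -2*c^2*n + c*(-17*n^2 + 7*n) + 9*n^3 + 6*n^2 - 3*n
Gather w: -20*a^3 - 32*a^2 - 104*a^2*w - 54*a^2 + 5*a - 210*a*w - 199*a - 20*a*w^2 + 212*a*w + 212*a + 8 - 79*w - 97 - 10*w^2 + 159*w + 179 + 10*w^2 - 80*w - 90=-20*a^3 - 86*a^2 - 20*a*w^2 + 18*a + w*(-104*a^2 + 2*a)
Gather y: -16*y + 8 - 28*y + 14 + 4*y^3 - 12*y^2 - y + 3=4*y^3 - 12*y^2 - 45*y + 25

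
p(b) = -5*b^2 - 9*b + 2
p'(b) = -10*b - 9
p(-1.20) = 5.60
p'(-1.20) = 3.00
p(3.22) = -78.82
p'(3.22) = -41.20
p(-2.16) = -1.89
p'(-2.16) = 12.60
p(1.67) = -26.97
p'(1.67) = -25.70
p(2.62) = -55.90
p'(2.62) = -35.20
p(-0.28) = 4.13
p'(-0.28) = -6.20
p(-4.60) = -62.40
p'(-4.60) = 37.00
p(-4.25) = -50.06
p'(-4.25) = 33.50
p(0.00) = 2.00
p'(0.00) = -9.00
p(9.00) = -484.00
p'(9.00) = -99.00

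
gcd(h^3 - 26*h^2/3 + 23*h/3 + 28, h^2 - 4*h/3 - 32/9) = h + 4/3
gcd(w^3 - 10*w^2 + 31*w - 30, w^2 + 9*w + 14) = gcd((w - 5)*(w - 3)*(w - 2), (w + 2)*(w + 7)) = 1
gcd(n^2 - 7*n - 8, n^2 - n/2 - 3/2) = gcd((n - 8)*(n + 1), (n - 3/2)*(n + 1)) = n + 1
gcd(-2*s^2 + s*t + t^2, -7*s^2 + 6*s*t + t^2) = s - t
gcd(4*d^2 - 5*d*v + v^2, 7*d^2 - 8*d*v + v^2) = -d + v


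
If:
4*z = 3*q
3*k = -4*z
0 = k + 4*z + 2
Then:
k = 1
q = -1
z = -3/4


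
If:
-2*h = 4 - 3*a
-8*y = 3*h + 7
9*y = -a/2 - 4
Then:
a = 46/73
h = -77/73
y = -35/73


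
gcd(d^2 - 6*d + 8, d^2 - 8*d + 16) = d - 4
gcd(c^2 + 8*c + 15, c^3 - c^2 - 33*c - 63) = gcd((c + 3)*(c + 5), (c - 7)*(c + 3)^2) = c + 3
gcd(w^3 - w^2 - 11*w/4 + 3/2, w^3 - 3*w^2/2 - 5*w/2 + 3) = w^2 - w/2 - 3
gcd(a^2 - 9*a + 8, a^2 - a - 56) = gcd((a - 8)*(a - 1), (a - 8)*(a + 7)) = a - 8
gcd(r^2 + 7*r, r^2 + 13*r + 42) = r + 7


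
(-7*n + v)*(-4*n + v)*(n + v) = 28*n^3 + 17*n^2*v - 10*n*v^2 + v^3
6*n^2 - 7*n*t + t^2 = (-6*n + t)*(-n + t)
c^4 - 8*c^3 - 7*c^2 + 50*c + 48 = (c - 8)*(c - 3)*(c + 1)*(c + 2)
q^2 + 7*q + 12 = (q + 3)*(q + 4)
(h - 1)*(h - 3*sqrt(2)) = h^2 - 3*sqrt(2)*h - h + 3*sqrt(2)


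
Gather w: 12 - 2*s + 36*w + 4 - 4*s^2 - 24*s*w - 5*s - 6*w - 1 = -4*s^2 - 7*s + w*(30 - 24*s) + 15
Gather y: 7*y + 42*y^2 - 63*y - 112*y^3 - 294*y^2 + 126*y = -112*y^3 - 252*y^2 + 70*y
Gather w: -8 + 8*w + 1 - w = 7*w - 7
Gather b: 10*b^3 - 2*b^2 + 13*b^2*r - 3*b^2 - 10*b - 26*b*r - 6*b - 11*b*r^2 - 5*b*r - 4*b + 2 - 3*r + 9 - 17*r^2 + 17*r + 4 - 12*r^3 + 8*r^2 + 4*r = 10*b^3 + b^2*(13*r - 5) + b*(-11*r^2 - 31*r - 20) - 12*r^3 - 9*r^2 + 18*r + 15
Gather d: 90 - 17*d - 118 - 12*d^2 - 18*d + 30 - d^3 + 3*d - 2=-d^3 - 12*d^2 - 32*d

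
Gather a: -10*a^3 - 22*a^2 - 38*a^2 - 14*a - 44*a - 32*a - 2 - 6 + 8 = -10*a^3 - 60*a^2 - 90*a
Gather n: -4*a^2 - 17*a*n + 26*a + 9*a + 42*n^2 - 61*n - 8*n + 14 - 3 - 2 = -4*a^2 + 35*a + 42*n^2 + n*(-17*a - 69) + 9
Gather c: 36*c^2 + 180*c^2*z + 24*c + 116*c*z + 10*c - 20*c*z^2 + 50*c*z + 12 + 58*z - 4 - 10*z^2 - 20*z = c^2*(180*z + 36) + c*(-20*z^2 + 166*z + 34) - 10*z^2 + 38*z + 8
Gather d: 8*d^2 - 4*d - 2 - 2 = 8*d^2 - 4*d - 4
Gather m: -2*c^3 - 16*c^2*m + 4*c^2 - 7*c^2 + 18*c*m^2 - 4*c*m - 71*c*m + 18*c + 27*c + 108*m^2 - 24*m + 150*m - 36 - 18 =-2*c^3 - 3*c^2 + 45*c + m^2*(18*c + 108) + m*(-16*c^2 - 75*c + 126) - 54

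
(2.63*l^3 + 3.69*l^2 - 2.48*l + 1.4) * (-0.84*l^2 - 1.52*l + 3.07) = -2.2092*l^5 - 7.0972*l^4 + 4.5485*l^3 + 13.9219*l^2 - 9.7416*l + 4.298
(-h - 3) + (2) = -h - 1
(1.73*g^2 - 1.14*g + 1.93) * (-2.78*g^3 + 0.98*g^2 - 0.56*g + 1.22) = -4.8094*g^5 + 4.8646*g^4 - 7.4514*g^3 + 4.6404*g^2 - 2.4716*g + 2.3546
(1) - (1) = 0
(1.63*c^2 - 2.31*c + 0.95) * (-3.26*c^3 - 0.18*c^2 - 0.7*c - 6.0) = -5.3138*c^5 + 7.2372*c^4 - 3.8222*c^3 - 8.334*c^2 + 13.195*c - 5.7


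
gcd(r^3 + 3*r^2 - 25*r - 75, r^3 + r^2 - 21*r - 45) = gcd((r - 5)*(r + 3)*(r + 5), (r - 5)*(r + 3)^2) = r^2 - 2*r - 15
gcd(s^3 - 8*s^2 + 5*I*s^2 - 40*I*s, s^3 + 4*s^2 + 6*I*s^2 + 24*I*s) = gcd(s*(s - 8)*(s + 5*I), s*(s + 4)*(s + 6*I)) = s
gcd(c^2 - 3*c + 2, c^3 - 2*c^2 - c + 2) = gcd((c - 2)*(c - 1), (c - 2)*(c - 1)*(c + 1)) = c^2 - 3*c + 2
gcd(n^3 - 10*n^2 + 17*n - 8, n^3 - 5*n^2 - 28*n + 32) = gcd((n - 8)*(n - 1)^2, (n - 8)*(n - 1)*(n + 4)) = n^2 - 9*n + 8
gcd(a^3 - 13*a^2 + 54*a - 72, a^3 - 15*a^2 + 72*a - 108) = a^2 - 9*a + 18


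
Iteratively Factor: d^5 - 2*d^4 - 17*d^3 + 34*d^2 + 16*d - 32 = (d - 2)*(d^4 - 17*d^2 + 16) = (d - 4)*(d - 2)*(d^3 + 4*d^2 - d - 4) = (d - 4)*(d - 2)*(d + 1)*(d^2 + 3*d - 4) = (d - 4)*(d - 2)*(d + 1)*(d + 4)*(d - 1)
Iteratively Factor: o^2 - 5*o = (o)*(o - 5)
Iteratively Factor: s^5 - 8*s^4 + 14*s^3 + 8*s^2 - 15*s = (s + 1)*(s^4 - 9*s^3 + 23*s^2 - 15*s) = (s - 1)*(s + 1)*(s^3 - 8*s^2 + 15*s) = (s - 3)*(s - 1)*(s + 1)*(s^2 - 5*s) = s*(s - 3)*(s - 1)*(s + 1)*(s - 5)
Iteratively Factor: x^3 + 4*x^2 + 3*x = (x + 3)*(x^2 + x) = (x + 1)*(x + 3)*(x)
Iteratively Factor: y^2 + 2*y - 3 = (y - 1)*(y + 3)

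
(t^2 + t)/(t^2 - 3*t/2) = 2*(t + 1)/(2*t - 3)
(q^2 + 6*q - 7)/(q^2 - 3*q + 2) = (q + 7)/(q - 2)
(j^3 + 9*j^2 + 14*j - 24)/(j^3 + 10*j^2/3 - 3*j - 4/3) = 3*(j + 6)/(3*j + 1)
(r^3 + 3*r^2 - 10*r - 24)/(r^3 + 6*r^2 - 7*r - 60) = (r + 2)/(r + 5)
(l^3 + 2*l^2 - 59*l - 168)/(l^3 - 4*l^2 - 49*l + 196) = (l^2 - 5*l - 24)/(l^2 - 11*l + 28)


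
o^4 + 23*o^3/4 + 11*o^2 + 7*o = o*(o + 7/4)*(o + 2)^2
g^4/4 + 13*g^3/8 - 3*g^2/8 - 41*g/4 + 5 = (g/4 + 1)*(g - 2)*(g - 1/2)*(g + 5)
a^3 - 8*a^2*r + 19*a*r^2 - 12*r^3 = (a - 4*r)*(a - 3*r)*(a - r)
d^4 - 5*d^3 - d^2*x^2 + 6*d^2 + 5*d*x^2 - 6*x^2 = (d - 3)*(d - 2)*(d - x)*(d + x)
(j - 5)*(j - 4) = j^2 - 9*j + 20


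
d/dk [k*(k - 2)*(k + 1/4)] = 3*k^2 - 7*k/2 - 1/2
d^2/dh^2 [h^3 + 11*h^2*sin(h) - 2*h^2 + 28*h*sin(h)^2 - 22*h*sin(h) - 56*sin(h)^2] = -11*h^2*sin(h) + 22*h*sin(h) + 44*h*cos(h) + 56*h*cos(2*h) + 6*h + 22*sin(h) + 56*sin(2*h) - 44*cos(h) - 112*cos(2*h) - 4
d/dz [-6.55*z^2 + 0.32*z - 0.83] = 0.32 - 13.1*z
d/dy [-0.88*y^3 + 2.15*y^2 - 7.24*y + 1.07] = -2.64*y^2 + 4.3*y - 7.24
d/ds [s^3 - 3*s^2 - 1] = 3*s*(s - 2)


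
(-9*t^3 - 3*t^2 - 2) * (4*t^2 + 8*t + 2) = -36*t^5 - 84*t^4 - 42*t^3 - 14*t^2 - 16*t - 4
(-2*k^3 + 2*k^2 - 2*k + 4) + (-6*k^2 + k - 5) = -2*k^3 - 4*k^2 - k - 1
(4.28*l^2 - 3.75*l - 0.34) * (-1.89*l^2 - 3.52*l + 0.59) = -8.0892*l^4 - 7.9781*l^3 + 16.3678*l^2 - 1.0157*l - 0.2006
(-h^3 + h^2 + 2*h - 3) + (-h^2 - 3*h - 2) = -h^3 - h - 5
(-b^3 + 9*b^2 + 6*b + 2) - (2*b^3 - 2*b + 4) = -3*b^3 + 9*b^2 + 8*b - 2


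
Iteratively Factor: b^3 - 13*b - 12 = (b + 1)*(b^2 - b - 12) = (b + 1)*(b + 3)*(b - 4)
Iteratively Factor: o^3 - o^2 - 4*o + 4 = (o - 1)*(o^2 - 4) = (o - 1)*(o + 2)*(o - 2)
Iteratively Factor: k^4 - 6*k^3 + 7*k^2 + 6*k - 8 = (k - 1)*(k^3 - 5*k^2 + 2*k + 8) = (k - 4)*(k - 1)*(k^2 - k - 2) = (k - 4)*(k - 1)*(k + 1)*(k - 2)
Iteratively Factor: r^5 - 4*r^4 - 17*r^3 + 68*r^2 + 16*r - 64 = (r - 4)*(r^4 - 17*r^2 + 16) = (r - 4)*(r + 4)*(r^3 - 4*r^2 - r + 4) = (r - 4)*(r + 1)*(r + 4)*(r^2 - 5*r + 4) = (r - 4)^2*(r + 1)*(r + 4)*(r - 1)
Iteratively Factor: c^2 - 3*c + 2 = (c - 1)*(c - 2)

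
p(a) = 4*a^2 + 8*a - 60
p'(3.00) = 32.00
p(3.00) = 0.00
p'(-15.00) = -112.00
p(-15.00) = 720.00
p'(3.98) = 39.84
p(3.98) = 35.20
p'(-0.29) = 5.68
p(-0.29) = -61.98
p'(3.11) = 32.88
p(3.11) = 3.57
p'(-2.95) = -15.60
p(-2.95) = -48.79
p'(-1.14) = -1.12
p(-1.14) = -63.92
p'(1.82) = 22.56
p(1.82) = -32.19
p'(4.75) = 46.00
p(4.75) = 68.25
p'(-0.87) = 1.04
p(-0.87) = -63.93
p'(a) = 8*a + 8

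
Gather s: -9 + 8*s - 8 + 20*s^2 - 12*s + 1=20*s^2 - 4*s - 16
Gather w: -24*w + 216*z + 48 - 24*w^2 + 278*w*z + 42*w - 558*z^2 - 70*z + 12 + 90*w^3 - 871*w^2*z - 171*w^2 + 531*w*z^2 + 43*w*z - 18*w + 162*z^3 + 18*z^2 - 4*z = 90*w^3 + w^2*(-871*z - 195) + w*(531*z^2 + 321*z) + 162*z^3 - 540*z^2 + 142*z + 60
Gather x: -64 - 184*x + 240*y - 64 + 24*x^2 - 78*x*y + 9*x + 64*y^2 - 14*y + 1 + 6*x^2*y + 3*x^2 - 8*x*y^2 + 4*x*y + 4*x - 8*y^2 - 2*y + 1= x^2*(6*y + 27) + x*(-8*y^2 - 74*y - 171) + 56*y^2 + 224*y - 126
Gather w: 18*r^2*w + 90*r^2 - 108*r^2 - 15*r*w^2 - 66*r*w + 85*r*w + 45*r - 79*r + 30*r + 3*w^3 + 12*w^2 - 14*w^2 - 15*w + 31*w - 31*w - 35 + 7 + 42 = -18*r^2 - 4*r + 3*w^3 + w^2*(-15*r - 2) + w*(18*r^2 + 19*r - 15) + 14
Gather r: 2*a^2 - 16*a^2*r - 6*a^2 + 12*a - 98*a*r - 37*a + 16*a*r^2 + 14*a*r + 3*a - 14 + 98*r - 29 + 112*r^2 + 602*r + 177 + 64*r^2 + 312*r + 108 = -4*a^2 - 22*a + r^2*(16*a + 176) + r*(-16*a^2 - 84*a + 1012) + 242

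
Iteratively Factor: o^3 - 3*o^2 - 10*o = (o)*(o^2 - 3*o - 10) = o*(o - 5)*(o + 2)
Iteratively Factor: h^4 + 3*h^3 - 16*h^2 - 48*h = (h)*(h^3 + 3*h^2 - 16*h - 48) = h*(h - 4)*(h^2 + 7*h + 12) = h*(h - 4)*(h + 4)*(h + 3)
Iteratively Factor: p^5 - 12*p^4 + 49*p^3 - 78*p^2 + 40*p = (p - 1)*(p^4 - 11*p^3 + 38*p^2 - 40*p) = (p - 5)*(p - 1)*(p^3 - 6*p^2 + 8*p) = p*(p - 5)*(p - 1)*(p^2 - 6*p + 8) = p*(p - 5)*(p - 2)*(p - 1)*(p - 4)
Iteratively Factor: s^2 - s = (s - 1)*(s)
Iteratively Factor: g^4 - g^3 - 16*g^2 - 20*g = (g - 5)*(g^3 + 4*g^2 + 4*g) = (g - 5)*(g + 2)*(g^2 + 2*g) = (g - 5)*(g + 2)^2*(g)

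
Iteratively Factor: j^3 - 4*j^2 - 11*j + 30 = (j - 5)*(j^2 + j - 6) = (j - 5)*(j + 3)*(j - 2)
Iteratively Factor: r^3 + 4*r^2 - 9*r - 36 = (r + 3)*(r^2 + r - 12) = (r - 3)*(r + 3)*(r + 4)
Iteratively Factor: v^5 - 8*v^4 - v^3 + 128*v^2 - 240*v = (v + 4)*(v^4 - 12*v^3 + 47*v^2 - 60*v) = v*(v + 4)*(v^3 - 12*v^2 + 47*v - 60) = v*(v - 3)*(v + 4)*(v^2 - 9*v + 20) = v*(v - 4)*(v - 3)*(v + 4)*(v - 5)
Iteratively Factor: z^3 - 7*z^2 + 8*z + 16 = (z - 4)*(z^2 - 3*z - 4) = (z - 4)^2*(z + 1)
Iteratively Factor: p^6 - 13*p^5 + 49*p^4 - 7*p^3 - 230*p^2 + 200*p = (p - 5)*(p^5 - 8*p^4 + 9*p^3 + 38*p^2 - 40*p) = (p - 5)^2*(p^4 - 3*p^3 - 6*p^2 + 8*p) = (p - 5)^2*(p - 1)*(p^3 - 2*p^2 - 8*p) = (p - 5)^2*(p - 4)*(p - 1)*(p^2 + 2*p) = (p - 5)^2*(p - 4)*(p - 1)*(p + 2)*(p)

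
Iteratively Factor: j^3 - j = (j + 1)*(j^2 - j) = (j - 1)*(j + 1)*(j)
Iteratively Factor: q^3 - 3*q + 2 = (q + 2)*(q^2 - 2*q + 1) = (q - 1)*(q + 2)*(q - 1)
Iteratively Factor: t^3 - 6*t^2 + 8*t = (t - 4)*(t^2 - 2*t) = t*(t - 4)*(t - 2)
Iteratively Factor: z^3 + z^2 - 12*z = (z - 3)*(z^2 + 4*z) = (z - 3)*(z + 4)*(z)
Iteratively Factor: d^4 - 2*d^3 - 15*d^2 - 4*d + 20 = (d - 5)*(d^3 + 3*d^2 - 4) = (d - 5)*(d + 2)*(d^2 + d - 2) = (d - 5)*(d + 2)^2*(d - 1)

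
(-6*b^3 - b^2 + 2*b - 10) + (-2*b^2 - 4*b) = -6*b^3 - 3*b^2 - 2*b - 10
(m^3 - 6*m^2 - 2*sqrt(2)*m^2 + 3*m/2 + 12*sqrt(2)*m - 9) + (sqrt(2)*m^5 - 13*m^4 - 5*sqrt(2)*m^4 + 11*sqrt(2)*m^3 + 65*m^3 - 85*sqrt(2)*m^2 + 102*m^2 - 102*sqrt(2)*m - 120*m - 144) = sqrt(2)*m^5 - 13*m^4 - 5*sqrt(2)*m^4 + 11*sqrt(2)*m^3 + 66*m^3 - 87*sqrt(2)*m^2 + 96*m^2 - 90*sqrt(2)*m - 237*m/2 - 153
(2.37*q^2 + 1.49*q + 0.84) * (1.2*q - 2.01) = 2.844*q^3 - 2.9757*q^2 - 1.9869*q - 1.6884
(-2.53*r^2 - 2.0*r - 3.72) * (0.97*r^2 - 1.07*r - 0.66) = -2.4541*r^4 + 0.7671*r^3 + 0.2014*r^2 + 5.3004*r + 2.4552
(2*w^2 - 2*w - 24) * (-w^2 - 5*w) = -2*w^4 - 8*w^3 + 34*w^2 + 120*w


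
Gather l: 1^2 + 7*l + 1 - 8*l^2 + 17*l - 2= -8*l^2 + 24*l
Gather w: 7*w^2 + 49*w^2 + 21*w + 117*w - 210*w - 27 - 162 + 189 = 56*w^2 - 72*w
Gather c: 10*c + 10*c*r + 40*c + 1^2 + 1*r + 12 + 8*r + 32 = c*(10*r + 50) + 9*r + 45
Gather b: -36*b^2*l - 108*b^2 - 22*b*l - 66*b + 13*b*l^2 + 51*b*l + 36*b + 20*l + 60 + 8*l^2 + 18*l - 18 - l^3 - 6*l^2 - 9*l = b^2*(-36*l - 108) + b*(13*l^2 + 29*l - 30) - l^3 + 2*l^2 + 29*l + 42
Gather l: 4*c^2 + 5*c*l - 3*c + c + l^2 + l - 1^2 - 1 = 4*c^2 - 2*c + l^2 + l*(5*c + 1) - 2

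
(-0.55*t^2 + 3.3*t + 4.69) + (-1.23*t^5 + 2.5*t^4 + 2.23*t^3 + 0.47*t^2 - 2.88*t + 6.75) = -1.23*t^5 + 2.5*t^4 + 2.23*t^3 - 0.0800000000000001*t^2 + 0.42*t + 11.44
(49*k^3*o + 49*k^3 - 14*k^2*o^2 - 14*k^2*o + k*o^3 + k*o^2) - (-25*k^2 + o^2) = 49*k^3*o + 49*k^3 - 14*k^2*o^2 - 14*k^2*o + 25*k^2 + k*o^3 + k*o^2 - o^2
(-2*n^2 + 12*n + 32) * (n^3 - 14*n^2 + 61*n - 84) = -2*n^5 + 40*n^4 - 258*n^3 + 452*n^2 + 944*n - 2688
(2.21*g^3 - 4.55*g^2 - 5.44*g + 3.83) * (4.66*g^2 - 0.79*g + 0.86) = 10.2986*g^5 - 22.9489*g^4 - 19.8553*g^3 + 18.2324*g^2 - 7.7041*g + 3.2938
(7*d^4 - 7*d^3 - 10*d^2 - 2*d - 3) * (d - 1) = 7*d^5 - 14*d^4 - 3*d^3 + 8*d^2 - d + 3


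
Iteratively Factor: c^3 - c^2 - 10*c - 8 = (c + 1)*(c^2 - 2*c - 8) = (c - 4)*(c + 1)*(c + 2)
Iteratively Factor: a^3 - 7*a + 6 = (a - 2)*(a^2 + 2*a - 3) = (a - 2)*(a + 3)*(a - 1)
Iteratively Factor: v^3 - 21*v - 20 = (v + 1)*(v^2 - v - 20) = (v + 1)*(v + 4)*(v - 5)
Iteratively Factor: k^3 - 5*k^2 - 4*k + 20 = (k + 2)*(k^2 - 7*k + 10) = (k - 2)*(k + 2)*(k - 5)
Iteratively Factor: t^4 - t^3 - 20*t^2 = (t)*(t^3 - t^2 - 20*t) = t*(t - 5)*(t^2 + 4*t) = t*(t - 5)*(t + 4)*(t)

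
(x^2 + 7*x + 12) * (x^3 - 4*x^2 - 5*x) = x^5 + 3*x^4 - 21*x^3 - 83*x^2 - 60*x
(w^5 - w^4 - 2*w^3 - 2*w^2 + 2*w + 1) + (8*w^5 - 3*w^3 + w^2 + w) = 9*w^5 - w^4 - 5*w^3 - w^2 + 3*w + 1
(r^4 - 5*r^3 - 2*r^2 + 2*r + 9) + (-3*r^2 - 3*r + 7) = r^4 - 5*r^3 - 5*r^2 - r + 16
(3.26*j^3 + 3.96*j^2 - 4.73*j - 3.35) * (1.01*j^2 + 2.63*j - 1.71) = 3.2926*j^5 + 12.5734*j^4 + 0.0629*j^3 - 22.595*j^2 - 0.722199999999999*j + 5.7285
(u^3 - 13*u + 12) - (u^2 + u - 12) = u^3 - u^2 - 14*u + 24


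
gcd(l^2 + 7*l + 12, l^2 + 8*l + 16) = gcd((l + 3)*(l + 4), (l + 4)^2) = l + 4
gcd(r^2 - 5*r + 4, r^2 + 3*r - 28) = r - 4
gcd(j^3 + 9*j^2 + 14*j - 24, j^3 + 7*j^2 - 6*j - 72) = j^2 + 10*j + 24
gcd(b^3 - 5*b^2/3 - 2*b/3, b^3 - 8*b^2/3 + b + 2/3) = b^2 - 5*b/3 - 2/3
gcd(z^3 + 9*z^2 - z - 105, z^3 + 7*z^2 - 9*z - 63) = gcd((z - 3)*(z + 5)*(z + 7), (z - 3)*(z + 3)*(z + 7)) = z^2 + 4*z - 21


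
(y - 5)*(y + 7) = y^2 + 2*y - 35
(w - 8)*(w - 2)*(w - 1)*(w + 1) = w^4 - 10*w^3 + 15*w^2 + 10*w - 16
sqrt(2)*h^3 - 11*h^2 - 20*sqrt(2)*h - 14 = (h - 7*sqrt(2))*(h + sqrt(2))*(sqrt(2)*h + 1)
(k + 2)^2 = k^2 + 4*k + 4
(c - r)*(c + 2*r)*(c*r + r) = c^3*r + c^2*r^2 + c^2*r - 2*c*r^3 + c*r^2 - 2*r^3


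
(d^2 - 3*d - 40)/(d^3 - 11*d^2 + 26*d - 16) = (d + 5)/(d^2 - 3*d + 2)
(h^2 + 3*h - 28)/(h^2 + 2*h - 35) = (h - 4)/(h - 5)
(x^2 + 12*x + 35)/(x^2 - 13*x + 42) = (x^2 + 12*x + 35)/(x^2 - 13*x + 42)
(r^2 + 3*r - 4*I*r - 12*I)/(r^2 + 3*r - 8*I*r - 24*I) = (r - 4*I)/(r - 8*I)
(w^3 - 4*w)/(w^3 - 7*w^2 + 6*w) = (w^2 - 4)/(w^2 - 7*w + 6)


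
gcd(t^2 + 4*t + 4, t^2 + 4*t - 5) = 1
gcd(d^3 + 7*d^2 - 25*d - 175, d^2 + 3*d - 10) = d + 5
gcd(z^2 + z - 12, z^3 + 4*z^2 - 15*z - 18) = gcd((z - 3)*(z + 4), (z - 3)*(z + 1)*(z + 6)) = z - 3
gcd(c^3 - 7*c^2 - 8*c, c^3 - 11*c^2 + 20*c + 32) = c^2 - 7*c - 8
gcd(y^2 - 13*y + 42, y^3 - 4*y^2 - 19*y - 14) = y - 7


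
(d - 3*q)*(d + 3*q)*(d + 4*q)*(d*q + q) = d^4*q + 4*d^3*q^2 + d^3*q - 9*d^2*q^3 + 4*d^2*q^2 - 36*d*q^4 - 9*d*q^3 - 36*q^4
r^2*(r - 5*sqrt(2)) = r^3 - 5*sqrt(2)*r^2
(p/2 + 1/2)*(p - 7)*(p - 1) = p^3/2 - 7*p^2/2 - p/2 + 7/2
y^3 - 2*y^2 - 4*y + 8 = (y - 2)^2*(y + 2)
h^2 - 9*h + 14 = (h - 7)*(h - 2)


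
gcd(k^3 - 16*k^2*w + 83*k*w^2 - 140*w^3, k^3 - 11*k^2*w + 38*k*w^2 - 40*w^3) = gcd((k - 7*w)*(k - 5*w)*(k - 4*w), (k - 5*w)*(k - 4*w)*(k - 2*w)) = k^2 - 9*k*w + 20*w^2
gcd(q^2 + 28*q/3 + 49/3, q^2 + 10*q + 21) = q + 7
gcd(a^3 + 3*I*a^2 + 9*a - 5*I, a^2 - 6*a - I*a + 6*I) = a - I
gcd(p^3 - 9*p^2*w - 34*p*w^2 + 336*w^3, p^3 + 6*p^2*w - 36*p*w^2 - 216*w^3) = p + 6*w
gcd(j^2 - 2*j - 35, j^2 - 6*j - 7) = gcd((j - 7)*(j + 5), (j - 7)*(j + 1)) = j - 7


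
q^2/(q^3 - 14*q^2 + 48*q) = q/(q^2 - 14*q + 48)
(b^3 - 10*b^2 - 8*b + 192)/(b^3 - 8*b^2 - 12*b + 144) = (b - 8)/(b - 6)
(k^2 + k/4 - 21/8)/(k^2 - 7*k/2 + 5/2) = (8*k^2 + 2*k - 21)/(4*(2*k^2 - 7*k + 5))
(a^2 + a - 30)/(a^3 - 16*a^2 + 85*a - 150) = (a + 6)/(a^2 - 11*a + 30)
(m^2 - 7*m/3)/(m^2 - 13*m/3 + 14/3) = m/(m - 2)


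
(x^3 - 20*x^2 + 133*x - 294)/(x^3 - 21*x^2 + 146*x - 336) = (x - 7)/(x - 8)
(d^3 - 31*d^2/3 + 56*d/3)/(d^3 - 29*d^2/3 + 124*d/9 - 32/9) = 3*d*(3*d - 7)/(9*d^2 - 15*d + 4)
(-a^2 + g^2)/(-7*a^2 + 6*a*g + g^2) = (a + g)/(7*a + g)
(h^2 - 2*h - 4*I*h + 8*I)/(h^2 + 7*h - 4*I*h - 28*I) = (h - 2)/(h + 7)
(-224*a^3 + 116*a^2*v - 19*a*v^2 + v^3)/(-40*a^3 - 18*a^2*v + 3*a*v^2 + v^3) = (56*a^2 - 15*a*v + v^2)/(10*a^2 + 7*a*v + v^2)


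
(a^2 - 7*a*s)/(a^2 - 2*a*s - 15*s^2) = a*(-a + 7*s)/(-a^2 + 2*a*s + 15*s^2)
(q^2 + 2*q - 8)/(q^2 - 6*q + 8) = (q + 4)/(q - 4)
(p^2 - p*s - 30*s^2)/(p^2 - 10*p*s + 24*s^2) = (p + 5*s)/(p - 4*s)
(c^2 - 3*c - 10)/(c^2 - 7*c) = (c^2 - 3*c - 10)/(c*(c - 7))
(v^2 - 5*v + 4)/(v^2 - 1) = (v - 4)/(v + 1)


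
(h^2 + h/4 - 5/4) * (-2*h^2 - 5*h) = -2*h^4 - 11*h^3/2 + 5*h^2/4 + 25*h/4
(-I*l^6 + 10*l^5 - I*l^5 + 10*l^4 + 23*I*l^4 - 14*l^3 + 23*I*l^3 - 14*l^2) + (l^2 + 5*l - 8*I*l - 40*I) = -I*l^6 + 10*l^5 - I*l^5 + 10*l^4 + 23*I*l^4 - 14*l^3 + 23*I*l^3 - 13*l^2 + 5*l - 8*I*l - 40*I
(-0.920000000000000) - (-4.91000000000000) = 3.99000000000000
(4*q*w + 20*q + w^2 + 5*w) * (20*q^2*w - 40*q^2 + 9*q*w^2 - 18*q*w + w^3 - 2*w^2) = 80*q^3*w^2 + 240*q^3*w - 800*q^3 + 56*q^2*w^3 + 168*q^2*w^2 - 560*q^2*w + 13*q*w^4 + 39*q*w^3 - 130*q*w^2 + w^5 + 3*w^4 - 10*w^3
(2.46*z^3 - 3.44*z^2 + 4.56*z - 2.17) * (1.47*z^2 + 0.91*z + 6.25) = 3.6162*z^5 - 2.8182*z^4 + 18.9478*z^3 - 20.5403*z^2 + 26.5253*z - 13.5625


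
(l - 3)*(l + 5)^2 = l^3 + 7*l^2 - 5*l - 75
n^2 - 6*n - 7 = (n - 7)*(n + 1)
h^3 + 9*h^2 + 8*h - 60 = (h - 2)*(h + 5)*(h + 6)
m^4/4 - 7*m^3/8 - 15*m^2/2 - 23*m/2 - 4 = (m/2 + 1)^2*(m - 8)*(m + 1/2)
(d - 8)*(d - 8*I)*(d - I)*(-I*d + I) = -I*d^4 - 9*d^3 + 9*I*d^3 + 81*d^2 - 72*d - 72*I*d + 64*I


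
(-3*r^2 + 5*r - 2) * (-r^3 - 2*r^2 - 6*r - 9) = 3*r^5 + r^4 + 10*r^3 + r^2 - 33*r + 18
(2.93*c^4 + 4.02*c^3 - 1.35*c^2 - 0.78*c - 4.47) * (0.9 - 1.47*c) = -4.3071*c^5 - 3.2724*c^4 + 5.6025*c^3 - 0.0684*c^2 + 5.8689*c - 4.023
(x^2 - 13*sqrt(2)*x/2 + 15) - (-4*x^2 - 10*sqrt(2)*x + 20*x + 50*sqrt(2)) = 5*x^2 - 20*x + 7*sqrt(2)*x/2 - 50*sqrt(2) + 15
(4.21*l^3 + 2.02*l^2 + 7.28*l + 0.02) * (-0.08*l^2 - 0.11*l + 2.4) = -0.3368*l^5 - 0.6247*l^4 + 9.2994*l^3 + 4.0456*l^2 + 17.4698*l + 0.048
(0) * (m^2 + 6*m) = 0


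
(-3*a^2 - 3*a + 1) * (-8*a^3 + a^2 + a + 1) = 24*a^5 + 21*a^4 - 14*a^3 - 5*a^2 - 2*a + 1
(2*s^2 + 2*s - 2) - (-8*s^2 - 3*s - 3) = 10*s^2 + 5*s + 1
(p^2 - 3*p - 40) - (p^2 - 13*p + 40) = 10*p - 80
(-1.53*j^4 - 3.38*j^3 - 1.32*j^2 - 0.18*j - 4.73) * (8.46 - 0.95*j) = 1.4535*j^5 - 9.7328*j^4 - 27.3408*j^3 - 10.9962*j^2 + 2.9707*j - 40.0158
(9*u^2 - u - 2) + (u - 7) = 9*u^2 - 9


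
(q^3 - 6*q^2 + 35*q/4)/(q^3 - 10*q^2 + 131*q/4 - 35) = q/(q - 4)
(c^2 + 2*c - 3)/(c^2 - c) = (c + 3)/c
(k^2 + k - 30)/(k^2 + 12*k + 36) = (k - 5)/(k + 6)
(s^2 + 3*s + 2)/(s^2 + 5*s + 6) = (s + 1)/(s + 3)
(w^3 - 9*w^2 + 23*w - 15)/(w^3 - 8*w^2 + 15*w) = (w - 1)/w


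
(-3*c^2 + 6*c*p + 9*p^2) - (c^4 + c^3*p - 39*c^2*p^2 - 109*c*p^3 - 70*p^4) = -c^4 - c^3*p + 39*c^2*p^2 - 3*c^2 + 109*c*p^3 + 6*c*p + 70*p^4 + 9*p^2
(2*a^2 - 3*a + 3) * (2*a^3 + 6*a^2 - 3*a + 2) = 4*a^5 + 6*a^4 - 18*a^3 + 31*a^2 - 15*a + 6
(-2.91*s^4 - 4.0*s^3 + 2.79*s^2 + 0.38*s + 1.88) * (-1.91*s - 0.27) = 5.5581*s^5 + 8.4257*s^4 - 4.2489*s^3 - 1.4791*s^2 - 3.6934*s - 0.5076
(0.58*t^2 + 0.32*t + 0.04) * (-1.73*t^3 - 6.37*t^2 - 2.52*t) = -1.0034*t^5 - 4.2482*t^4 - 3.5692*t^3 - 1.0612*t^2 - 0.1008*t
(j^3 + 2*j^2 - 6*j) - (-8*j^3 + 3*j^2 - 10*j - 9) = 9*j^3 - j^2 + 4*j + 9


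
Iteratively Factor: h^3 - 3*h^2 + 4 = (h - 2)*(h^2 - h - 2) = (h - 2)^2*(h + 1)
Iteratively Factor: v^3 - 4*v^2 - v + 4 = (v - 1)*(v^2 - 3*v - 4) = (v - 4)*(v - 1)*(v + 1)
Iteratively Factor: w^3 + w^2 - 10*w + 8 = (w - 2)*(w^2 + 3*w - 4) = (w - 2)*(w - 1)*(w + 4)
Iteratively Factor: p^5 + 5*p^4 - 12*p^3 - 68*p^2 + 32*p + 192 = (p + 4)*(p^4 + p^3 - 16*p^2 - 4*p + 48) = (p + 2)*(p + 4)*(p^3 - p^2 - 14*p + 24) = (p + 2)*(p + 4)^2*(p^2 - 5*p + 6) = (p - 3)*(p + 2)*(p + 4)^2*(p - 2)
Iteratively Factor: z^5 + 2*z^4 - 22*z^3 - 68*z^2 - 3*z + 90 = (z - 1)*(z^4 + 3*z^3 - 19*z^2 - 87*z - 90) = (z - 1)*(z + 3)*(z^3 - 19*z - 30) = (z - 1)*(z + 2)*(z + 3)*(z^2 - 2*z - 15) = (z - 1)*(z + 2)*(z + 3)^2*(z - 5)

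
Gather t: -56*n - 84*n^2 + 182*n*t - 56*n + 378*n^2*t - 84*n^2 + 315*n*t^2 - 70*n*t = -168*n^2 + 315*n*t^2 - 112*n + t*(378*n^2 + 112*n)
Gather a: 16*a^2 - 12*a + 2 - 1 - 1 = 16*a^2 - 12*a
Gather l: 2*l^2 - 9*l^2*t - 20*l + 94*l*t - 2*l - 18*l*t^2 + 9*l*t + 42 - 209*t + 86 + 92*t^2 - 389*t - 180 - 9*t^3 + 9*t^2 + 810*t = l^2*(2 - 9*t) + l*(-18*t^2 + 103*t - 22) - 9*t^3 + 101*t^2 + 212*t - 52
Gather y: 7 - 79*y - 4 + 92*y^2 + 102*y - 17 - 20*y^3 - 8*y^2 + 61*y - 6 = -20*y^3 + 84*y^2 + 84*y - 20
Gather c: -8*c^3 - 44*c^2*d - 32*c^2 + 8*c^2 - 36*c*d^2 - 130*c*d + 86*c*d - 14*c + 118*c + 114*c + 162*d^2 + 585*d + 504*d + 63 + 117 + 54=-8*c^3 + c^2*(-44*d - 24) + c*(-36*d^2 - 44*d + 218) + 162*d^2 + 1089*d + 234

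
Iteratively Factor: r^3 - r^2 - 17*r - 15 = (r + 3)*(r^2 - 4*r - 5) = (r + 1)*(r + 3)*(r - 5)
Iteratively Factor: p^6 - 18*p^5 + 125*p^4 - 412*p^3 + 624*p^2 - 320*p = (p - 4)*(p^5 - 14*p^4 + 69*p^3 - 136*p^2 + 80*p) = (p - 4)^2*(p^4 - 10*p^3 + 29*p^2 - 20*p) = (p - 4)^3*(p^3 - 6*p^2 + 5*p) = (p - 5)*(p - 4)^3*(p^2 - p) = p*(p - 5)*(p - 4)^3*(p - 1)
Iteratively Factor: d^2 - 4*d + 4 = (d - 2)*(d - 2)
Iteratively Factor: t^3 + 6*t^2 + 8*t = (t)*(t^2 + 6*t + 8) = t*(t + 2)*(t + 4)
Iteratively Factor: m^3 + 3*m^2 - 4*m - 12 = (m - 2)*(m^2 + 5*m + 6) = (m - 2)*(m + 2)*(m + 3)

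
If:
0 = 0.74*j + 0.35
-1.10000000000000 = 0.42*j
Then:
No Solution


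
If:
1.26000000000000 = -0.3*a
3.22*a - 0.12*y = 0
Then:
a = -4.20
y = -112.70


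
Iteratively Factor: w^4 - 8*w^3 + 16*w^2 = (w)*(w^3 - 8*w^2 + 16*w) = w^2*(w^2 - 8*w + 16) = w^2*(w - 4)*(w - 4)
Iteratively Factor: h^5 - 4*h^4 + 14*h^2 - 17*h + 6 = (h - 1)*(h^4 - 3*h^3 - 3*h^2 + 11*h - 6) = (h - 1)^2*(h^3 - 2*h^2 - 5*h + 6) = (h - 1)^2*(h + 2)*(h^2 - 4*h + 3) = (h - 1)^3*(h + 2)*(h - 3)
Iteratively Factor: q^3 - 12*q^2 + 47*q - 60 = (q - 4)*(q^2 - 8*q + 15) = (q - 4)*(q - 3)*(q - 5)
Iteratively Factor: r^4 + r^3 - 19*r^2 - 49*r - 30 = (r - 5)*(r^3 + 6*r^2 + 11*r + 6) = (r - 5)*(r + 3)*(r^2 + 3*r + 2) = (r - 5)*(r + 1)*(r + 3)*(r + 2)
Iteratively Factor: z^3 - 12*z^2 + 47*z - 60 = (z - 5)*(z^2 - 7*z + 12) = (z - 5)*(z - 4)*(z - 3)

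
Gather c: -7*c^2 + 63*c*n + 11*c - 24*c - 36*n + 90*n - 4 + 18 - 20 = -7*c^2 + c*(63*n - 13) + 54*n - 6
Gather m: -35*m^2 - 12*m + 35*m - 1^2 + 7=-35*m^2 + 23*m + 6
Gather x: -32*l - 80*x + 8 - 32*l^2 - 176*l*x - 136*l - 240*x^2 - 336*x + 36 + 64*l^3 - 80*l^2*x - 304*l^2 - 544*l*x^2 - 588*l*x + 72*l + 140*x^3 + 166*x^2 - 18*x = 64*l^3 - 336*l^2 - 96*l + 140*x^3 + x^2*(-544*l - 74) + x*(-80*l^2 - 764*l - 434) + 44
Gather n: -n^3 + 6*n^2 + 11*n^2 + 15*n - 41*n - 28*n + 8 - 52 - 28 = -n^3 + 17*n^2 - 54*n - 72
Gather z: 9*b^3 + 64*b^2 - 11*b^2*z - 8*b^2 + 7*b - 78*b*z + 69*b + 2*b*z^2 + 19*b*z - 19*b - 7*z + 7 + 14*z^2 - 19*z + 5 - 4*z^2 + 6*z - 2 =9*b^3 + 56*b^2 + 57*b + z^2*(2*b + 10) + z*(-11*b^2 - 59*b - 20) + 10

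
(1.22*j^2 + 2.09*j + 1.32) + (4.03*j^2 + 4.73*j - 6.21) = 5.25*j^2 + 6.82*j - 4.89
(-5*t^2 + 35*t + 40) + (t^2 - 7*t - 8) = -4*t^2 + 28*t + 32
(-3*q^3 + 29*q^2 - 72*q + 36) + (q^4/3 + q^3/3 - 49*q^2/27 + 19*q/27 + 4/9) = q^4/3 - 8*q^3/3 + 734*q^2/27 - 1925*q/27 + 328/9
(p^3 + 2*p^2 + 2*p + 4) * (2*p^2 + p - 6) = 2*p^5 + 5*p^4 - 2*p^2 - 8*p - 24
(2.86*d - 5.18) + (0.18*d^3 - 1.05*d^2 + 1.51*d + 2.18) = 0.18*d^3 - 1.05*d^2 + 4.37*d - 3.0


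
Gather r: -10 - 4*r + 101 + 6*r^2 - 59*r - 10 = 6*r^2 - 63*r + 81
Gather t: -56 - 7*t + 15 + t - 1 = -6*t - 42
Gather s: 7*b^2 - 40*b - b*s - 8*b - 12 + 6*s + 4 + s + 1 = 7*b^2 - 48*b + s*(7 - b) - 7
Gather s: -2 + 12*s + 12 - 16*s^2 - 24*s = -16*s^2 - 12*s + 10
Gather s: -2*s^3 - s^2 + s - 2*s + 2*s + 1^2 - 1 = -2*s^3 - s^2 + s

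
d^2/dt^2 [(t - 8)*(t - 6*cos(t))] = 2*(3*t - 24)*cos(t) + 12*sin(t) + 2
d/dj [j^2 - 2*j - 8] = 2*j - 2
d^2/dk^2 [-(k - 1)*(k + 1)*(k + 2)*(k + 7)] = -12*k^2 - 54*k - 26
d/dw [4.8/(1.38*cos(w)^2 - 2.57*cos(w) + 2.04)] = (13.248*cos(w) - 12.336)*sin(w)/(1.38*cos(w)^2 - 2.57*cos(w) + 2.04)^2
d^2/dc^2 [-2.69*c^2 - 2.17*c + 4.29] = -5.38000000000000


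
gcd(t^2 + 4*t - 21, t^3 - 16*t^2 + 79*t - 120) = t - 3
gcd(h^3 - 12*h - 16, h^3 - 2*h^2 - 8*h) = h^2 - 2*h - 8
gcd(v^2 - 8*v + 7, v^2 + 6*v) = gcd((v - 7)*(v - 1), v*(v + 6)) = 1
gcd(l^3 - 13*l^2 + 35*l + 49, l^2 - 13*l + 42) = l - 7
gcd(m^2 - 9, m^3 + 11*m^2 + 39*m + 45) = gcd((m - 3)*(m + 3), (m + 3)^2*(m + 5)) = m + 3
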